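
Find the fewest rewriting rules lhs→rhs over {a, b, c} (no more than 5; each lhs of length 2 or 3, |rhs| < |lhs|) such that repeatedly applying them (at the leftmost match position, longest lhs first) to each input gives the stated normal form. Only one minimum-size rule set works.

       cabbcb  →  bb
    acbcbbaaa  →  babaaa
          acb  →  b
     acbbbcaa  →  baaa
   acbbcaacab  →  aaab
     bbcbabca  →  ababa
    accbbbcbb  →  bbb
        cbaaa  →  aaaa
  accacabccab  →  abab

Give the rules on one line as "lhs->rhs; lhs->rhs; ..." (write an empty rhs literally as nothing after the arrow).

  | cabbcb => abbcb => acbb => bb
  | acbcbbaaa => bcbbaaa => babaaa
  | acb => b
  | acbbbcaa => bbbcaa => bcbaa => baaa

ac->; bbc->cb; ca->a; cb->a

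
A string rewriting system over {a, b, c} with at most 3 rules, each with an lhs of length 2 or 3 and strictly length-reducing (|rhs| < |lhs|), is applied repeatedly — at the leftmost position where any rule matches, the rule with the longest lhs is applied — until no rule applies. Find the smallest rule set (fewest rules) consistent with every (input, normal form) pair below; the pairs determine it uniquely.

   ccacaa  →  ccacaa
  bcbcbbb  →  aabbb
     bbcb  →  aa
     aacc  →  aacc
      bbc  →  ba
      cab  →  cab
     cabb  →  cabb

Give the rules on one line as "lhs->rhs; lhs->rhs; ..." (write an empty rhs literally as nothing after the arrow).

  | ccacaa
  | bcbcbbb => abcbbb => aabbb
  | bbcb => bab => aa
  | aacc

bab->aa; bc->a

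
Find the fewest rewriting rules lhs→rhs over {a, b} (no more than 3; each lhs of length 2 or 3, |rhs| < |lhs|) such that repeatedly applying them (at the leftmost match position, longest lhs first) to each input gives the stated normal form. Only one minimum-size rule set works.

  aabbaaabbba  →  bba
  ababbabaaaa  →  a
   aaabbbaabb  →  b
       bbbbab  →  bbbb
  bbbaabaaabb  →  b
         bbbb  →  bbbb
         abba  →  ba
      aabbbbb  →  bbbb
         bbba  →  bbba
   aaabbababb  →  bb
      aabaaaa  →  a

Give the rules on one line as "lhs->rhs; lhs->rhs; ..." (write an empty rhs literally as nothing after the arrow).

aa->a; ab->; baa->aa

  | aabbaaabbba => abbaaabbba => baaabbba => aaabbba => aabbba => abbba => bba
  | ababbabaaaa => abbabaaaa => babaaaa => baaaa => aaaa => aaa => aa => a
  | aaabbbaabb => aabbbaabb => abbbaabb => bbaabb => baabb => aabb => abb => b
  | bbbbab => bbbb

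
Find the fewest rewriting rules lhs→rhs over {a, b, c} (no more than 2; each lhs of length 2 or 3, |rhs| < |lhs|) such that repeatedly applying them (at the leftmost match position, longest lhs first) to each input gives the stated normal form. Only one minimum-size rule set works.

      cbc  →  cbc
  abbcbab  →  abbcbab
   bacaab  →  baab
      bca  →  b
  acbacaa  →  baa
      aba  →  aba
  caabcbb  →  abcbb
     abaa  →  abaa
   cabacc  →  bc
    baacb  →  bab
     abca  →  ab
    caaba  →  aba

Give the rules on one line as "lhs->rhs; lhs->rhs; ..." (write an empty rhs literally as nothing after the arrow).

ac->; ca->

  | cbc
  | abbcbab
  | bacaab => baab
  | bca => b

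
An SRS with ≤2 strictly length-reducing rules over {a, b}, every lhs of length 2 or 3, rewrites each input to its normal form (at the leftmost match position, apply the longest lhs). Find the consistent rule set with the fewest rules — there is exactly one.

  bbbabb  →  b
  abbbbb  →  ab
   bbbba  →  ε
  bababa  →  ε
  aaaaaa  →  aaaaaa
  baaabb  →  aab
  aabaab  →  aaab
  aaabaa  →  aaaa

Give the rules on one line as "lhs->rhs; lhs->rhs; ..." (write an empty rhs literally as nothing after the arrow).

ba->; bb->b

  | bbbabb => bbabb => babb => bb => b
  | abbbbb => abbbb => abbb => abb => ab
  | bbbba => bbba => bba => ba => ε
  | bababa => baba => ba => ε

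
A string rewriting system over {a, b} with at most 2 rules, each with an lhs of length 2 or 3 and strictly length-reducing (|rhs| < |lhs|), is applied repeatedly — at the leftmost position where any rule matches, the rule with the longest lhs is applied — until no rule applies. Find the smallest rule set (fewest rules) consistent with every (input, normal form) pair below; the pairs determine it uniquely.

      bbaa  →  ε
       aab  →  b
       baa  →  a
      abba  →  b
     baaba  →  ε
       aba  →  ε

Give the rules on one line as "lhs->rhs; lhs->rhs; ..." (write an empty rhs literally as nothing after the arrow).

  | bbaa => ba => ε
  | aab => ab => b
  | baa => a
  | abba => bba => b

ab->b; ba->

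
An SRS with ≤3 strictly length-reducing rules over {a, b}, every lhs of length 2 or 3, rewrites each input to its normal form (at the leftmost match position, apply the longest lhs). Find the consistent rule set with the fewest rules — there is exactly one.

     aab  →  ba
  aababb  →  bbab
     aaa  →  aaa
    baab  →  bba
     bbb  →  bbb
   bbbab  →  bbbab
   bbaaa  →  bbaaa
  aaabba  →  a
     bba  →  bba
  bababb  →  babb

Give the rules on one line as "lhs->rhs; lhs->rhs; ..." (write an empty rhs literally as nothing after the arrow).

aab->ba; aba->a

  | aab => ba
  | aababb => baabb => bbab
  | aaa
  | baab => bba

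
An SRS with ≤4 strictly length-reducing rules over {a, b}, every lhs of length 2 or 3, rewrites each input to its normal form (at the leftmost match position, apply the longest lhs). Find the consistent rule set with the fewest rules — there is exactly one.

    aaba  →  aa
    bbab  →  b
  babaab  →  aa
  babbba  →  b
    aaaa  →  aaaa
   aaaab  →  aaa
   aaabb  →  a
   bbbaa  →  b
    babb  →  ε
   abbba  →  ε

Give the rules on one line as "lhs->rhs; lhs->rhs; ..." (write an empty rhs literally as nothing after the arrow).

ab->; ba->b; bab->a; bba->

  | aaba => aa
  | bbab => b
  | babaab => aaab => aa
  | babbba => abba => ba => b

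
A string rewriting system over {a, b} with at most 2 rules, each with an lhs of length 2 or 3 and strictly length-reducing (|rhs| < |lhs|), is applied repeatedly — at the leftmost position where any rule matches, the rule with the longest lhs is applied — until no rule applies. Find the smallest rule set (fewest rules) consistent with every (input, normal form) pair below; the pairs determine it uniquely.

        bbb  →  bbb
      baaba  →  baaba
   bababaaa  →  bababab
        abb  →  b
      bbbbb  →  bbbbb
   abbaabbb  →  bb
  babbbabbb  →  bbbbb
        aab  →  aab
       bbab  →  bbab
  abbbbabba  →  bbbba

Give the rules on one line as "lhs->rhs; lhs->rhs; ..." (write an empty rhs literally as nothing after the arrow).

  | bbb
  | baaba
  | bababaaa => bababab
  | abb => b

aaa->ab; abb->b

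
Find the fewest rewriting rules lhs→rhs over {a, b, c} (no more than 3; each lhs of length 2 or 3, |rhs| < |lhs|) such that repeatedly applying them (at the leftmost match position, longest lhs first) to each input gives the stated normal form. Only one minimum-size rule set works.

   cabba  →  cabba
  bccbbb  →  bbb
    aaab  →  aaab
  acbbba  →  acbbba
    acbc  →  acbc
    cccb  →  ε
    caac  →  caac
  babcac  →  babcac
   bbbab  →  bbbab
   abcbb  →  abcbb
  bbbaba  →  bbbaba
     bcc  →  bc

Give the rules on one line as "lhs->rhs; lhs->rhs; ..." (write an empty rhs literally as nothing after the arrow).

  | cabba
  | bccbbb => bbb
  | aaab
  | acbbba

cc->c; ccb->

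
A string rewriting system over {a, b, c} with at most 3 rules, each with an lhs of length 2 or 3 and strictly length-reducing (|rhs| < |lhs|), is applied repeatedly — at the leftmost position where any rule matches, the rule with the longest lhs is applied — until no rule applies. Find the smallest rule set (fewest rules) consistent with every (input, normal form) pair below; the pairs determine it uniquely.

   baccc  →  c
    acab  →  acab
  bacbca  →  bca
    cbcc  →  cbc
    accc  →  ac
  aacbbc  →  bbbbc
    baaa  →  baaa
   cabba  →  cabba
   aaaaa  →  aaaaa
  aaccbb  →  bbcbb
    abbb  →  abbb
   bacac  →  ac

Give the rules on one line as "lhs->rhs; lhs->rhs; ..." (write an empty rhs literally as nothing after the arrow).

  | baccc => cc => c
  | acab
  | bacbca => bca
  | cbcc => cbc

aac->bb; bac->; cc->c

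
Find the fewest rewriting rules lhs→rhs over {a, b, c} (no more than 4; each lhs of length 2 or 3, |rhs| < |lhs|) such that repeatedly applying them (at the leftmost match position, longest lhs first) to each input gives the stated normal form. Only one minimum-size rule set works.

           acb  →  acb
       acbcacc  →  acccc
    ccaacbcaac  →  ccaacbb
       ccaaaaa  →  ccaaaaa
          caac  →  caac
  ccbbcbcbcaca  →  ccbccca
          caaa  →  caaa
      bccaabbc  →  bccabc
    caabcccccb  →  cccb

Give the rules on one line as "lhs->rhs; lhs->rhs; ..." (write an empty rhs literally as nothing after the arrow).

aab->a; bbc->; bca->c; cac->bb

  | acb
  | acbcacc => acccc
  | ccaacbcaac => ccaaccac => ccaacbb
  | ccaaaaa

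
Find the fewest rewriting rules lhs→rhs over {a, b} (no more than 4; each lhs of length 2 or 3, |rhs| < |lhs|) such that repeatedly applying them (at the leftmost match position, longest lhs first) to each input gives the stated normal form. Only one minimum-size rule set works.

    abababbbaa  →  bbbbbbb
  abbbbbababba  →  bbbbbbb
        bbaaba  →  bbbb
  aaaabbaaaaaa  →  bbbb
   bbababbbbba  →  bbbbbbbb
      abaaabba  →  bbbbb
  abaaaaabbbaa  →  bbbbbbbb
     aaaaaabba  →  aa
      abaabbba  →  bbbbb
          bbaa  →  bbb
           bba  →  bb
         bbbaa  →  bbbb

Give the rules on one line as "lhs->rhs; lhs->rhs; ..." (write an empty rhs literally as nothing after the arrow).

ab->; aba->bb; ba->b; baa->bb

  | abababbbaa => bbbabbbaa => bbbbbbaa => bbbbbbb
  | abbbbbababba => bbbbababba => bbbbbabba => bbbbbbba => bbbbbbb
  | bbaaba => bbbba => bbbb
  | aaaabbaaaaaa => aaabaaaaaa => aabbaaaaa => abaaaaa => bbaaaa => bbbaa => bbbb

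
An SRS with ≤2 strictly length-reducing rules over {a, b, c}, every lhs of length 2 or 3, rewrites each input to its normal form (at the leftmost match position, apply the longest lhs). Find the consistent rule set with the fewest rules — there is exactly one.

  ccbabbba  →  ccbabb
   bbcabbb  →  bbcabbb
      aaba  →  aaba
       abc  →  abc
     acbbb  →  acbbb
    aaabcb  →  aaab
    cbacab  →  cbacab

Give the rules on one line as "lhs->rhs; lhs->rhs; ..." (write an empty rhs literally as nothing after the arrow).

  | ccbabbba => ccbabb
  | bbcabbb
  | aaba
  | abc

bba->b; bcb->b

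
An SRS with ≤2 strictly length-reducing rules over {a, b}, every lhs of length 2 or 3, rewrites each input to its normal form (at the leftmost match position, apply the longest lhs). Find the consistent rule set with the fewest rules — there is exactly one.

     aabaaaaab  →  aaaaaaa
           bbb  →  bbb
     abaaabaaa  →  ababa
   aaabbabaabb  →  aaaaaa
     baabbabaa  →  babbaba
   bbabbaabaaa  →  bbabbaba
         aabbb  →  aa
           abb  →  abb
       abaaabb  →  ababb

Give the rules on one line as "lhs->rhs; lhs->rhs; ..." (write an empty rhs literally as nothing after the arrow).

  | aabaaaaab => aaaaaaab => aaaaaaa
  | bbb
  | abaaabaaa => abaabaaa => ababaaa => ababaa => ababa
  | aaabbabaabb => aaababaabb => aaaabaabb => aaaaaabb => aaaaaab => aaaaaa

aab->aa; baa->ba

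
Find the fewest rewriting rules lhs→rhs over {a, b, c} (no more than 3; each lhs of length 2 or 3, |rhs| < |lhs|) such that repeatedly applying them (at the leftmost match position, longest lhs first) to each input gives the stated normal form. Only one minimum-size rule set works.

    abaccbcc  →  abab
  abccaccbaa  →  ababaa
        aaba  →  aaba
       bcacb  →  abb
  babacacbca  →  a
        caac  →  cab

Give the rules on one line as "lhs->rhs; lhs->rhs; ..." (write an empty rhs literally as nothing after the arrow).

  | abaccbcc => abbcbcc => ababcc => abaac => abab
  | abccaccbaa => aacaccbaa => abaccbaa => abbcbaa => ababaa
  | aaba
  | bcacb => aacb => abb

ac->b; bba->; bc->a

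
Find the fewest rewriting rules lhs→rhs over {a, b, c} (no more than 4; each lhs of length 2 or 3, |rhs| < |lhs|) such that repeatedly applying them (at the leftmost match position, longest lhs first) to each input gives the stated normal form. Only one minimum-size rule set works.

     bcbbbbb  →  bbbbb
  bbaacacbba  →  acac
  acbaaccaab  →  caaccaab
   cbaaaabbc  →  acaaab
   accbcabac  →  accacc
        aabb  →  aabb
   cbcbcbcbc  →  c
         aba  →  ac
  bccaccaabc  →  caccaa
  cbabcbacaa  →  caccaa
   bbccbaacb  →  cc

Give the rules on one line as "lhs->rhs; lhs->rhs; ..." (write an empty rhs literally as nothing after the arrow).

acb->c; ba->c; bc->; cba->ac

  | bcbbbbb => bbbbb
  | bbaacacbba => bcacacbba => acacbba => accba => acac
  | acbaaccaab => caaccaab
  | cbaaaabbc => acaaabbc => acaaab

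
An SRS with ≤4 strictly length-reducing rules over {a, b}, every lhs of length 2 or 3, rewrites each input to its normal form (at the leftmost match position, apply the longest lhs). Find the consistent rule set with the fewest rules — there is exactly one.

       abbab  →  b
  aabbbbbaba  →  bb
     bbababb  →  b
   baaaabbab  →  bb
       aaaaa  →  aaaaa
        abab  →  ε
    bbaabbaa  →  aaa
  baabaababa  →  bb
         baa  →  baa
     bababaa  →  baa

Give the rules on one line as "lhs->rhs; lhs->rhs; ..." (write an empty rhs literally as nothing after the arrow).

  | abbab => ab => b
  | aabbbbbaba => abbbaba => baba => bab => bb
  | bbababb => ababb => abbb => b
  | baaaabbab => baaaab => baaab => baab => bab => bb

ab->b; aba->ab; abb->; bba->a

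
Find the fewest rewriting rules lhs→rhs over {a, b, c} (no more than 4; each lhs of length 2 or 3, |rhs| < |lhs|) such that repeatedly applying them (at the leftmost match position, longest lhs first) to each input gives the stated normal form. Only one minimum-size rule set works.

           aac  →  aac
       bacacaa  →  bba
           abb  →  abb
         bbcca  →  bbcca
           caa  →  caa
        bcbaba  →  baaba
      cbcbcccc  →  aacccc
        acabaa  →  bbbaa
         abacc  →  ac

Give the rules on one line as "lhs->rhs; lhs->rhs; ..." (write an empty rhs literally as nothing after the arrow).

aca->bb; bac->; cb->a

  | aac
  | bacacaa => acaa => bba
  | abb
  | bbcca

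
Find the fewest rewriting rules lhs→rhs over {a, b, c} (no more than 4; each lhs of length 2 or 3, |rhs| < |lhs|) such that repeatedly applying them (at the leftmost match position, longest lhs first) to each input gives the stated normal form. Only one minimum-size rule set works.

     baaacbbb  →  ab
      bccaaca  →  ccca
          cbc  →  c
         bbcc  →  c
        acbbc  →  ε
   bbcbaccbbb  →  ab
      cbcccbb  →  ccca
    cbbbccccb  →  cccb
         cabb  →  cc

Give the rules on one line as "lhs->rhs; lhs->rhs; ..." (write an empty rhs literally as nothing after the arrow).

aa->c; ac->; bb->a; bc->

  | baaacbbb => bcacbbb => acbbb => bbb => ab
  | bccaaca => caaca => ccca
  | cbc => c
  | bbcc => acc => c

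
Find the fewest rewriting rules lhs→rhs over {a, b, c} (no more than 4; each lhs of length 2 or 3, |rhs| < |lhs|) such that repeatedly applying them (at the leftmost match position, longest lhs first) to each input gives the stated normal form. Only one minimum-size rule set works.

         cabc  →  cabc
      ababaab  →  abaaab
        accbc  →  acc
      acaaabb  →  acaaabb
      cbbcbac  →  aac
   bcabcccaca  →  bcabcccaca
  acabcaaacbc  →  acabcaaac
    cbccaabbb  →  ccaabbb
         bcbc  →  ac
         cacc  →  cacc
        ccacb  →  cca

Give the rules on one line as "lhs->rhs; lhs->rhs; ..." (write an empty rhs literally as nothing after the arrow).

  | cabc
  | ababaab => abaaab
  | accbc => acc
  | acaaabb

bab->ba; bcb->a; cb->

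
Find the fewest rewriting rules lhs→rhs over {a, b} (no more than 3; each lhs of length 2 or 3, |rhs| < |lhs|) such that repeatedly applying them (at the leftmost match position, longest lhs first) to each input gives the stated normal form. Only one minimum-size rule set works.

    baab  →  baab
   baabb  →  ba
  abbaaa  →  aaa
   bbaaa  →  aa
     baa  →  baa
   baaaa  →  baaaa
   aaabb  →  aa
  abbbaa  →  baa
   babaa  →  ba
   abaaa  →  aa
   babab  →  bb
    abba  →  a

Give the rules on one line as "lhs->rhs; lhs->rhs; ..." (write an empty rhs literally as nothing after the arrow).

aba->; abb->; bba->

  | baab
  | baabb => ba
  | abbaaa => aaa
  | bbaaa => aa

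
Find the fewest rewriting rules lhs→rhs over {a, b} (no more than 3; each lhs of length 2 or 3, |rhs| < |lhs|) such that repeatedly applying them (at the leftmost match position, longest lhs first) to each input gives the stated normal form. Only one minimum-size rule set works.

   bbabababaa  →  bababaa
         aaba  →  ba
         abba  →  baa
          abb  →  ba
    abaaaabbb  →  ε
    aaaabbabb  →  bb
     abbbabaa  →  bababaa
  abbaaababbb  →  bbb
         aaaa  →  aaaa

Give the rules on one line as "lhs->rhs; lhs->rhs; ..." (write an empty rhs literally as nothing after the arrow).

aab->b; abb->ba; bba->

  | bbabababaa => bababaa
  | aaba => ba
  | abba => baa
  | abb => ba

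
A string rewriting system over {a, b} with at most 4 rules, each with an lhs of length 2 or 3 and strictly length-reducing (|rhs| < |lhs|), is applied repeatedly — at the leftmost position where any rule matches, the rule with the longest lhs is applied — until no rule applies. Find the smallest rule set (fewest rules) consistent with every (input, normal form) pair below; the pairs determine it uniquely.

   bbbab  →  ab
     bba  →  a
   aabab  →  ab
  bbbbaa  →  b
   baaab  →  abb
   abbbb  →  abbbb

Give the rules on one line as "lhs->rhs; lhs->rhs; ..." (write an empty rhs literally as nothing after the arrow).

  | bbbab => bbab => bab => ab
  | bba => ba => a
  | aabab => bbab => bab => ab
  | bbbbaa => bbbaa => bbaa => baa => aa => b

aa->b; aaa->ab; ba->a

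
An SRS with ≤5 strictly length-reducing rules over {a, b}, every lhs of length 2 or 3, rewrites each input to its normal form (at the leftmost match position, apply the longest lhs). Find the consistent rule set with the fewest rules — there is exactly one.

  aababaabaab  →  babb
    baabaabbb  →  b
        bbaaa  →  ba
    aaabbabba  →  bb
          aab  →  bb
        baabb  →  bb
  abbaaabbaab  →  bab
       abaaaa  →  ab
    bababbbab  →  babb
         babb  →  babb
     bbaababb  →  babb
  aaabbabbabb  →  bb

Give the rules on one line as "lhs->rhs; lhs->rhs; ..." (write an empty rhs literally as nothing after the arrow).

  | aababaabaab => bbabaabaab => babaabaab => bababaab => babbaab => babaab => babab => babb
  | baabaabbb => bbbaabbb => aaaabbb => baabbb => bbbbb => aabb => bbb => aa => b
  | bbaaa => baaa => bba => ba
  | aaabbabba => babbabba => bababba => babbba => baaaa => bbaa => baa => bb

aa->b; aba->ab; bba->ba; bbb->aa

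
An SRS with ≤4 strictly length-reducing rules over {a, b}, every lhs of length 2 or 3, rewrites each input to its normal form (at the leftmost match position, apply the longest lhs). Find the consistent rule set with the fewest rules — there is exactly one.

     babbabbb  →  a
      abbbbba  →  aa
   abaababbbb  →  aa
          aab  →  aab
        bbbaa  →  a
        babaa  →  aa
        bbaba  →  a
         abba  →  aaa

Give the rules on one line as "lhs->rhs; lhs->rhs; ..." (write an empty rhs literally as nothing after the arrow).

aba->; bab->; bb->a

  | babbabbb => babbb => bb => a
  | abbbbba => aabbba => aaaba => aa
  | abaababbbb => ababbbb => bbbb => abb => aa
  | aab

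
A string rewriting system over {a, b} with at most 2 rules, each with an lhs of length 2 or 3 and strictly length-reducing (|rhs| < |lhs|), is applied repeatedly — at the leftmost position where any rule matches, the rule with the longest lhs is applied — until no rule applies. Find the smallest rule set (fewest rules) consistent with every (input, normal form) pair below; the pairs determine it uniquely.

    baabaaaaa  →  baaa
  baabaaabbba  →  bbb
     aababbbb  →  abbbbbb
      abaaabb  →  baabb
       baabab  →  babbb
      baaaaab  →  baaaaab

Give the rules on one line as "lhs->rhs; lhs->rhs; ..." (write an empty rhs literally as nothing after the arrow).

aba->bb; bba->ba

  | baabaaaaa => babbaaaa => babaaaa => bbbaaa => bbaaa => baaa
  | baabaaabbba => babbaabbba => babaabbba => bbbabbba => bbabbba => babbba => babba => baba => bbb
  | aababbbb => abbbbbb
  | abaaabb => bbaabb => baabb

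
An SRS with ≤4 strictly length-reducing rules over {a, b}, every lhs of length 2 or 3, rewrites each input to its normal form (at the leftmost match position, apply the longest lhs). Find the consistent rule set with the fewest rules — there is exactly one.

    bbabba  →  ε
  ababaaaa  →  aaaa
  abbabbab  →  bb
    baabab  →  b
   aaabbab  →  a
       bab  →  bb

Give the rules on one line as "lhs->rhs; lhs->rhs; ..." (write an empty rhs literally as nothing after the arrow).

ab->; ba->b; bba->

  | bbabba => bba => ε
  | ababaaaa => abaaaa => aaaa
  | abbabbab => babbab => bbbab => bb
  | baabab => babab => bbab => b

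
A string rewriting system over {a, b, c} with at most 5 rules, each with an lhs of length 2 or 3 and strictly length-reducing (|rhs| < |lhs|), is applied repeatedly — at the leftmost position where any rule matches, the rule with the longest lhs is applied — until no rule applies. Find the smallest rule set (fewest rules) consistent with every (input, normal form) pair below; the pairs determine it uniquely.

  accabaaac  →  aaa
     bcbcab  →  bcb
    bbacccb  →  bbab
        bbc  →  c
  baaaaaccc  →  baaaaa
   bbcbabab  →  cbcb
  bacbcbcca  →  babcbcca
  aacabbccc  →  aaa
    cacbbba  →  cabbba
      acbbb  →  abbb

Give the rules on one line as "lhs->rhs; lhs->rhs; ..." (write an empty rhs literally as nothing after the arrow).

  | accabaaac => acabaaac => aabaaac => acaac => aaac => aaa
  | bcbcab => bcb
  | bbacccb => bbaccb => bbacb => bbab
  | bbc => c

aba->c; ac->a; bbc->c; bca->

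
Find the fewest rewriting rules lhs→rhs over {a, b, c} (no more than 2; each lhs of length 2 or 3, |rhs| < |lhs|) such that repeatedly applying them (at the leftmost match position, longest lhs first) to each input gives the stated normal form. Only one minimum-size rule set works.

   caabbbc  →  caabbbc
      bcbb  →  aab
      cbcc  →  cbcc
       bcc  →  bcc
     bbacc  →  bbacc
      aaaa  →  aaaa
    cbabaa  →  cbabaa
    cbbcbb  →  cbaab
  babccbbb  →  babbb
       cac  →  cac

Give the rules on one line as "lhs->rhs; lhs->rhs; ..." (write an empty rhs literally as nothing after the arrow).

bcb->aa; ccb->

  | caabbbc
  | bcbb => aab
  | cbcc
  | bcc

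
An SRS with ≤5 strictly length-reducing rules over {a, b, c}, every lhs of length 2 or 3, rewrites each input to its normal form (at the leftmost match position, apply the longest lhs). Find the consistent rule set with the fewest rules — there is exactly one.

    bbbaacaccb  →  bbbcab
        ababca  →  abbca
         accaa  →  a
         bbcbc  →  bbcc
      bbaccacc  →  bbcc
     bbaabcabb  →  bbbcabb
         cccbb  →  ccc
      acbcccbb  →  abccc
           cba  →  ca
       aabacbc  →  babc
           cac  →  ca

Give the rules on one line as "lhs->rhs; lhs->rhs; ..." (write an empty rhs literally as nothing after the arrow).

aa->; aba->ab; ac->a; cb->c

  | bbbaacaccb => bbbcaccb => bbbcacb => bbbcab
  | ababca => abbca
  | accaa => acaa => aaa => a
  | bbcbc => bbcc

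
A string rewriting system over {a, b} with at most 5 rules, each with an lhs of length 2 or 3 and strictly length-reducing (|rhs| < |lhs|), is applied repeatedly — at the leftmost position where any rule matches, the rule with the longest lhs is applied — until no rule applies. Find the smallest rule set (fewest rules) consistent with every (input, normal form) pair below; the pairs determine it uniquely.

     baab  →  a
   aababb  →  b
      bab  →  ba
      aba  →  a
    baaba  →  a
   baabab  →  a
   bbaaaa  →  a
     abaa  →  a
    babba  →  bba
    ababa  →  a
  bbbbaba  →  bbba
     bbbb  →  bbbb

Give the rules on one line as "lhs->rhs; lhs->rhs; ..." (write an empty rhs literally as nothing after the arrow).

  | baab => ab => a
  | aababb => ababb => aabb => abb => b
  | bab => ba
  | aba => aa => a

aa->a; ab->a; abb->b; baa->a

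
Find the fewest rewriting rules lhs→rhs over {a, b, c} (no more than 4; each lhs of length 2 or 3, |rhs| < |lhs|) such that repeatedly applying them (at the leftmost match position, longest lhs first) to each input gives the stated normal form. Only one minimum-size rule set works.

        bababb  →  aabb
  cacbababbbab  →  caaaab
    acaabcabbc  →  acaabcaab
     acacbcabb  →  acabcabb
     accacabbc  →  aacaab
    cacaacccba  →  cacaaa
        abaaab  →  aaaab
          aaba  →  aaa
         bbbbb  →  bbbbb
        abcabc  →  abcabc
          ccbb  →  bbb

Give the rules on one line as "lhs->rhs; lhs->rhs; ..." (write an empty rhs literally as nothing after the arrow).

  | bababb => ababb => aabb
  | cacbababbbab => cabababbbab => caababbbab => caaabbbab => caaabbab => caaabab => caaaab
  | acaabcabbc => acaabcaab
  | acacbcabb => acabcabb

ba->a; bbc->ab; cb->b; cc->b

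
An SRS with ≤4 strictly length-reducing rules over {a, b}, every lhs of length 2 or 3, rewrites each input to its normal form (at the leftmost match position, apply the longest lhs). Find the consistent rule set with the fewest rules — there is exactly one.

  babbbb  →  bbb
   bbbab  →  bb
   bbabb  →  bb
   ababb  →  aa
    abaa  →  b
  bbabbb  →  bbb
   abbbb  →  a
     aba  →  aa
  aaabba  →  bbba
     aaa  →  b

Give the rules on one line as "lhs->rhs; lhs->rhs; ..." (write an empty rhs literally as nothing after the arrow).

aaa->b; ab->a; bab->

  | babbbb => bbb
  | bbbab => bb
  | bbabb => bb
  | ababb => aabb => aab => aa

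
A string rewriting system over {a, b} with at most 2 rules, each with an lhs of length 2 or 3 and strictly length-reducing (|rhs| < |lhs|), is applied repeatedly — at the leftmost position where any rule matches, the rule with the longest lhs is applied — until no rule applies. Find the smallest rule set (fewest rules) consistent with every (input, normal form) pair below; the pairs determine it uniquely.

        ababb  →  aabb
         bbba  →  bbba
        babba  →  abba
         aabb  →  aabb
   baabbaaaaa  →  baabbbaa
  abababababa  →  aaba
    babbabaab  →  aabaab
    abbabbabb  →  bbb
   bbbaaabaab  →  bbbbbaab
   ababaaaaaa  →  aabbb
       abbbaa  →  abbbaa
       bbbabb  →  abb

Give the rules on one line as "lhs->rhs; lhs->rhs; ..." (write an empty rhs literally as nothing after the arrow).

aaa->b; bab->ab

  | ababb => aabb
  | bbba
  | babba => abba
  | aabb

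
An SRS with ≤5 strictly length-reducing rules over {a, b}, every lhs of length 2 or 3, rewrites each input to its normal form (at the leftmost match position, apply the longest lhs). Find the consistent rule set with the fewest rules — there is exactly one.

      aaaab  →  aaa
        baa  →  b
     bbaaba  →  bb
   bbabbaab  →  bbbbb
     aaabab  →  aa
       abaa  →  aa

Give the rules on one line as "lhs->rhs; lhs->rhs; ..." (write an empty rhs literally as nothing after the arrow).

ab->; ba->; baa->b; bab->bb

  | aaaab => aaa
  | baa => b
  | bbaaba => bbba => bb
  | bbabbaab => bbbbaab => bbbbb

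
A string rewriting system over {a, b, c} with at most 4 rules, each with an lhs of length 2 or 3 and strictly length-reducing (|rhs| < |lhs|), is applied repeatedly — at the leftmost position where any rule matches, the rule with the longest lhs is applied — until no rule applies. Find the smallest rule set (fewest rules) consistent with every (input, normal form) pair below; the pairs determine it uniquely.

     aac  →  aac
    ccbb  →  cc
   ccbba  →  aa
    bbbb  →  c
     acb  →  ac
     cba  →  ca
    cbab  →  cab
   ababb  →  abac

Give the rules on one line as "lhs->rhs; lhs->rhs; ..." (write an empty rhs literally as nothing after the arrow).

bb->c; cb->c; cca->aa

  | aac
  | ccbb => ccb => cc
  | ccbba => ccba => cca => aa
  | bbbb => cbb => cb => c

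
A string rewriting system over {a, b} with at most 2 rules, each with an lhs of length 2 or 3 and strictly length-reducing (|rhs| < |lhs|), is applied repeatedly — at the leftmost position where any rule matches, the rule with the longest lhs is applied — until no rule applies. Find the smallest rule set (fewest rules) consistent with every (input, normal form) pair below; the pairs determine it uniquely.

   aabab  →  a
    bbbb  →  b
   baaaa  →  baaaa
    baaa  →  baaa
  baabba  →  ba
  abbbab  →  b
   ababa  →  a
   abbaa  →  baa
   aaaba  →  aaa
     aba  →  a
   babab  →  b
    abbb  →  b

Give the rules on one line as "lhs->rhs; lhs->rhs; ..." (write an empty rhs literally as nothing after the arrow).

  | aabab => aab => a
  | bbbb => bbb => bb => b
  | baaaa
  | baaa

ab->; bb->b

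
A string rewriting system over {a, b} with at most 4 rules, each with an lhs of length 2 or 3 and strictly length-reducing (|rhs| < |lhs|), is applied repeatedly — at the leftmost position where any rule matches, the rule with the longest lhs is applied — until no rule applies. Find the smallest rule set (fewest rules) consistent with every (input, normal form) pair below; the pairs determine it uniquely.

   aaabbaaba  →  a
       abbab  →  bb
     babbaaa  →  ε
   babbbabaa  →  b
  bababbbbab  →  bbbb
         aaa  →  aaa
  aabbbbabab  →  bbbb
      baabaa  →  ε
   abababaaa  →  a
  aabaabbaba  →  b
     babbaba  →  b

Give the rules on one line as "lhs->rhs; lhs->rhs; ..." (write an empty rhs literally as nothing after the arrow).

  | aaabbaaba => aabbaaba => abbaaba => bbaaba => baba => aba => ba => a
  | abbab => bbab => bb
  | babbaaa => abbaaa => bbaaa => baa => ε
  | babbbabaa => abbbabaa => bbbabaa => bbbaa => bba => b

ab->b; ba->a; baa->; bba->b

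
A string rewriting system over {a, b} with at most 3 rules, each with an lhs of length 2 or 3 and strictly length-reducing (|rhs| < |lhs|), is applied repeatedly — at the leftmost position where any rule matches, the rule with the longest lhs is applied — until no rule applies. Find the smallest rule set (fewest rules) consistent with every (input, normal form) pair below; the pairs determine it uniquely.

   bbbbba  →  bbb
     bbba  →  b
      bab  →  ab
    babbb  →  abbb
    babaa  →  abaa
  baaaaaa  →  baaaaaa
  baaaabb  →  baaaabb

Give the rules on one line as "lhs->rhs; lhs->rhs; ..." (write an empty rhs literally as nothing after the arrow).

  | bbbbba => bbb
  | bbba => b
  | bab => ab
  | babbb => abbb

bab->ab; bba->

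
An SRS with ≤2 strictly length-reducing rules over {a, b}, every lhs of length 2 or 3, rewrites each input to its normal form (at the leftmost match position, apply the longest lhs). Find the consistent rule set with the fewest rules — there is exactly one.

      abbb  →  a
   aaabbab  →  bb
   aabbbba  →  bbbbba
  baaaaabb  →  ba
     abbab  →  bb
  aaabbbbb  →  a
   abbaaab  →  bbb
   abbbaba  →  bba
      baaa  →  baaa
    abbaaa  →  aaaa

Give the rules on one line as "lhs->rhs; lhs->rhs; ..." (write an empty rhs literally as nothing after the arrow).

aab->bb; ab->a

  | abbb => abb => ab => a
  | aaabbab => abbbab => abbab => abab => aab => bb
  | aabbbba => bbbbba
  | baaaaabb => baaabbb => babbbb => babbb => babb => bab => ba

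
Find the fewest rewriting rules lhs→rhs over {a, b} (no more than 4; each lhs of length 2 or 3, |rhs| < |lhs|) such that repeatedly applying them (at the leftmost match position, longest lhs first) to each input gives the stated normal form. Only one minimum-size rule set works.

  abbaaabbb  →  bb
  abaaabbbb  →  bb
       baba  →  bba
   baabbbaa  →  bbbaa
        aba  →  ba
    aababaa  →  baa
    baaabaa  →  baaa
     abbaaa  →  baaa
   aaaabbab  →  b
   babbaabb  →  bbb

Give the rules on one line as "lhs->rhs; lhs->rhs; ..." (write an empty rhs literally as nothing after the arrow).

  | abbaaabbb => abaaabbb => baaabbb => babb => bab => bb
  | abaaabbbb => baaabbbb => babbb => babb => bab => bb
  | baba => bba
  | baabbbaa => bbbaa

aab->; ab->b; abb->ab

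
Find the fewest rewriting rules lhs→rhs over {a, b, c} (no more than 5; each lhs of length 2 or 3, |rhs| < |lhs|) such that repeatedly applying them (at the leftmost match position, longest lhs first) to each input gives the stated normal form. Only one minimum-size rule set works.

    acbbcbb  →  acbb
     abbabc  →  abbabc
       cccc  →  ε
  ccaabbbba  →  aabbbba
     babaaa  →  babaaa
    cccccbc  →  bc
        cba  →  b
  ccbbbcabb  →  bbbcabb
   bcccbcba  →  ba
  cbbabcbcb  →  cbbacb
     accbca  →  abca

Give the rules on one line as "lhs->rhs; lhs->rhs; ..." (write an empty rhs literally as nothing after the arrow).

bcb->; cba->b; cc->; ccc->cc

  | acbbcbb => acbb
  | abbabc
  | cccc => ccc => cc => ε
  | ccaabbbba => aabbbba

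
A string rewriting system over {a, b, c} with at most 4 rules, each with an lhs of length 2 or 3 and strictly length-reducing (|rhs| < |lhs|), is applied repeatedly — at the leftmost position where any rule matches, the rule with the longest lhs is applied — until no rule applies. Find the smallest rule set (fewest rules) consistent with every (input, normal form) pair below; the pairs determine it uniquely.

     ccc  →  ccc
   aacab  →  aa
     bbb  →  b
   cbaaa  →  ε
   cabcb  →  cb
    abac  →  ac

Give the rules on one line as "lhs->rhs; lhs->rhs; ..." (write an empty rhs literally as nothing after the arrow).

  | ccc
  | aacab => aabb => aa
  | bbb => b
  | cbaaa => caa => ba => ε

ba->; bb->; ca->b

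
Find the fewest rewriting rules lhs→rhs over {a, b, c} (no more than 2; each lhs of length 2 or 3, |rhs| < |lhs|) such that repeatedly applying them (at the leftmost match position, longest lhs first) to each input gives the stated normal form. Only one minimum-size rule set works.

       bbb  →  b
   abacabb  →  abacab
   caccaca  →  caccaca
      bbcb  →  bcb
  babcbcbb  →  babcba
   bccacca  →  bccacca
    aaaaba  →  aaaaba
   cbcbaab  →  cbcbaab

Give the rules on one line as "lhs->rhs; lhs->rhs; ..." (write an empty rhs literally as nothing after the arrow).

  | bbb => bb => b
  | abacabb => abacab
  | caccaca
  | bbcb => bcb

bb->b; cbb->a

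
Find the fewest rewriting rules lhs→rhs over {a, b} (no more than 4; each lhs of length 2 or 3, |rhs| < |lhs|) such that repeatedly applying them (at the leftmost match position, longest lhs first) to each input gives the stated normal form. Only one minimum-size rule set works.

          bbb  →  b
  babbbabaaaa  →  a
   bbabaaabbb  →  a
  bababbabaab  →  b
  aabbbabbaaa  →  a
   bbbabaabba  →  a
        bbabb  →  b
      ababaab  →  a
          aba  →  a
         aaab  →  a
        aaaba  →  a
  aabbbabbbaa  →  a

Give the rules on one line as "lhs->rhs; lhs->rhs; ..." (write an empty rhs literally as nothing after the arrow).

aa->a; ab->a; ba->; bbb->b

  | bbb => b
  | babbbabaaaa => bbbabaaaa => babaaaa => baaaa => aaa => aa => a
  | bbabaaabbb => bbaaabbb => baabbb => abbb => abb => ab => a
  | bababbabaab => babbabaab => bbabaab => bbaab => bab => b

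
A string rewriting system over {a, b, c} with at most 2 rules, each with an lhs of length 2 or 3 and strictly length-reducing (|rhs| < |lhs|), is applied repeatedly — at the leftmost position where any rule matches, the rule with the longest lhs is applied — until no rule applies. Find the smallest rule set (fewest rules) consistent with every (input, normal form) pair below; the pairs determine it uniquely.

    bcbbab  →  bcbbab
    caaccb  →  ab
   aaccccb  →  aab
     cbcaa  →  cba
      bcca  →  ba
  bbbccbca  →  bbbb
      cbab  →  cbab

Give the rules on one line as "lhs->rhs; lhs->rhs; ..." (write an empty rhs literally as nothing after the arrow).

ca->; cc->

  | bcbbab
  | caaccb => accb => ab
  | aaccccb => aaccb => aab
  | cbcaa => cba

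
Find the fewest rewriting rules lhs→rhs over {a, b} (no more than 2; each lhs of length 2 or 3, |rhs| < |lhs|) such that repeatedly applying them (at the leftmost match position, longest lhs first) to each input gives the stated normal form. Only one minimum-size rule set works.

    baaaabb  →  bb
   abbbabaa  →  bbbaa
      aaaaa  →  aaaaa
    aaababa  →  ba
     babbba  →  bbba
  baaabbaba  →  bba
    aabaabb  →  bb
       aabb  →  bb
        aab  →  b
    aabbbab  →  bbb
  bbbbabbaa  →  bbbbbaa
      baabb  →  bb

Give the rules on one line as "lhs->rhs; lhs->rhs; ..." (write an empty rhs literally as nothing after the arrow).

ab->b; bab->b

  | baaaabb => baaabb => baabb => babb => bb
  | abbbabaa => bbbabaa => bbbaa
  | aaaaa
  | aaababa => aababa => ababa => baba => ba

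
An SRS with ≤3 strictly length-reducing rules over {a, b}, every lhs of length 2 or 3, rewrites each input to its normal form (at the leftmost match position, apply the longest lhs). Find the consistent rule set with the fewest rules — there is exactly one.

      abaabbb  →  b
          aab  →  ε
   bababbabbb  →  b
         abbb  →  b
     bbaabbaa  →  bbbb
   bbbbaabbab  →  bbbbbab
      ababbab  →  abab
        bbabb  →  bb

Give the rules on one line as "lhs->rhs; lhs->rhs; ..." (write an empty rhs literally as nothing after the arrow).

aa->b; aab->; abb->

  | abaabbb => abbb => b
  | aab => ε
  | bababbabbb => bababbb => babb => b
  | abbb => b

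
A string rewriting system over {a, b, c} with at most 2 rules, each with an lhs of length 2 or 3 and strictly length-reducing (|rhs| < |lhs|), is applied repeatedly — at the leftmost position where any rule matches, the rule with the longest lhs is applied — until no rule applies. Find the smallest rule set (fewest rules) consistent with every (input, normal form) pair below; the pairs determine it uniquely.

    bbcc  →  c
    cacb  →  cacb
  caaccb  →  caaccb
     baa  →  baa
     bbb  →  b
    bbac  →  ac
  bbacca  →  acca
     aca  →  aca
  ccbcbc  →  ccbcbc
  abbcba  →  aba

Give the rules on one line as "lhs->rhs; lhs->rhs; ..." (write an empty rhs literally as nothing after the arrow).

bb->; bbc->

  | bbcc => c
  | cacb
  | caaccb
  | baa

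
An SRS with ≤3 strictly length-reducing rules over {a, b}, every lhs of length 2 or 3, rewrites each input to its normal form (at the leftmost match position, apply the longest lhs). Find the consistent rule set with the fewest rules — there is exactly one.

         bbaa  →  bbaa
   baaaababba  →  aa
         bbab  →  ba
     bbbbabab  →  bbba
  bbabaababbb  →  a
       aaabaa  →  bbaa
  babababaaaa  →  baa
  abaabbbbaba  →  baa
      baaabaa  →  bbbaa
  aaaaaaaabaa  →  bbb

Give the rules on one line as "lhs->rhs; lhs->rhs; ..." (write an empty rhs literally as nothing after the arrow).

aaa->b; ab->; bab->a

  | bbaa
  | baaaababba => bbababba => baabba => baba => aa
  | bbab => ba
  | bbbbabab => bbbaab => bbba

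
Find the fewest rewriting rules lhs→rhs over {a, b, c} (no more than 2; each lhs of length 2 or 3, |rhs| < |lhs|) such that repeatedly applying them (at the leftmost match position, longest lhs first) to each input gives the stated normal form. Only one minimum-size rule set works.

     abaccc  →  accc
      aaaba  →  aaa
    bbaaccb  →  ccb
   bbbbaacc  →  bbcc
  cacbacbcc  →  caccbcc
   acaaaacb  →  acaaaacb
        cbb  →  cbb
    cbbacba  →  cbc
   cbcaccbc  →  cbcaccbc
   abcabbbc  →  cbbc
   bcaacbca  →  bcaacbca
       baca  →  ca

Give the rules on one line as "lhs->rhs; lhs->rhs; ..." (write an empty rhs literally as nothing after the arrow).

ab->; ba->

  | abaccc => accc
  | aaaba => aaa
  | bbaaccb => baccb => ccb
  | bbbbaacc => bbbacc => bbcc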